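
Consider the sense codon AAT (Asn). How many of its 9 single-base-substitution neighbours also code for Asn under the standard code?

Position 1: none → 0 synonymous.
Position 2: none → 0 synonymous.
Position 3: AAC → 1 synonymous.
Total: 0 + 0 + 1 = 1.

1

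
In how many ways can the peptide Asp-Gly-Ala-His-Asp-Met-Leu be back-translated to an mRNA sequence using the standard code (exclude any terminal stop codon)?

Asp: 2 codons.
Gly: 4 codons.
Ala: 4 codons.
His: 2 codons.
Asp: 2 codons.
Met: 1 codon.
Leu: 6 codons.
2 × 4 × 4 × 2 × 2 × 1 × 6 = 768.

768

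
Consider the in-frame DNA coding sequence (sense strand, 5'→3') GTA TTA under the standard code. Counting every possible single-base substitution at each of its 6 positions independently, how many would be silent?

5

Codon 1 (GTA, Val): 3 synonymous substitutions.
Codon 2 (TTA, Leu): 2 synonymous substitutions.
Total: 3 + 2 = 5.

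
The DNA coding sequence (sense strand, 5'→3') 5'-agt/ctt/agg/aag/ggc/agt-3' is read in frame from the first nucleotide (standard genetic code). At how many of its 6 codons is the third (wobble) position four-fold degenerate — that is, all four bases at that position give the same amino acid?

Codon 1 AGT (Ser): third position 2-fold.
Codon 2 CTT (Leu): third position 4-fold.
Codon 3 AGG (Arg): third position 2-fold.
Codon 4 AAG (Lys): third position 2-fold.
Codon 5 GGC (Gly): third position 4-fold.
Codon 6 AGT (Ser): third position 2-fold.
Four-fold degenerate third positions: 2.

2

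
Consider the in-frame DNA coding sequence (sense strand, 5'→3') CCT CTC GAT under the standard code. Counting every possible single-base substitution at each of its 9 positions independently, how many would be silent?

Codon 1 (CCT, Pro): 3 synonymous substitutions.
Codon 2 (CTC, Leu): 3 synonymous substitutions.
Codon 3 (GAT, Asp): 1 synonymous substitution.
Total: 3 + 3 + 1 = 7.

7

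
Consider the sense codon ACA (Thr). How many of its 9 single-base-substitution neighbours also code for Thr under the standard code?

3

Position 1: none → 0 synonymous.
Position 2: none → 0 synonymous.
Position 3: ACU, ACC, ACG → 3 synonymous.
Total: 0 + 0 + 3 = 3.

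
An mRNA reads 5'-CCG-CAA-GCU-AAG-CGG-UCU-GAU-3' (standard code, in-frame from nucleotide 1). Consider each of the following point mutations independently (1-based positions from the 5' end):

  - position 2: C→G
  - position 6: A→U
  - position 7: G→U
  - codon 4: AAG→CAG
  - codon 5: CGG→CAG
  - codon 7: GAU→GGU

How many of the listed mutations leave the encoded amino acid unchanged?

0

Codon 1: CCG (Pro) → CGG (Arg) — missense.
Codon 2: CAA (Gln) → CAU (His) — missense.
Codon 3: GCU (Ala) → UCU (Ser) — missense.
Codon 4: AAG (Lys) → CAG (Gln) — missense.
Codon 5: CGG (Arg) → CAG (Gln) — missense.
Codon 7: GAU (Asp) → GGU (Gly) — missense.
Synonymous: 0 of 6.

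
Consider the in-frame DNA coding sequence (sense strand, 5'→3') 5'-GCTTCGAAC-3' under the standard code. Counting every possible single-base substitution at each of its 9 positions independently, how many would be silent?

7

Codon 1 (GCT, Ala): 3 synonymous substitutions.
Codon 2 (TCG, Ser): 3 synonymous substitutions.
Codon 3 (AAC, Asn): 1 synonymous substitution.
Total: 3 + 3 + 1 = 7.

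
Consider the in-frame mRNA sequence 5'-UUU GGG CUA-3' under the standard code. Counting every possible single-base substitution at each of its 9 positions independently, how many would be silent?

Codon 1 (UUU, Phe): 1 synonymous substitution.
Codon 2 (GGG, Gly): 3 synonymous substitutions.
Codon 3 (CUA, Leu): 4 synonymous substitutions.
Total: 1 + 3 + 4 = 8.

8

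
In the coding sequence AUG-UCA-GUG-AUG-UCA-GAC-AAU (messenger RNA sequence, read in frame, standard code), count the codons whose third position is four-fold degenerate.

Codon 1 AUG (Met): third position 1-fold.
Codon 2 UCA (Ser): third position 4-fold.
Codon 3 GUG (Val): third position 4-fold.
Codon 4 AUG (Met): third position 1-fold.
Codon 5 UCA (Ser): third position 4-fold.
Codon 6 GAC (Asp): third position 2-fold.
Codon 7 AAU (Asn): third position 2-fold.
Four-fold degenerate third positions: 3.

3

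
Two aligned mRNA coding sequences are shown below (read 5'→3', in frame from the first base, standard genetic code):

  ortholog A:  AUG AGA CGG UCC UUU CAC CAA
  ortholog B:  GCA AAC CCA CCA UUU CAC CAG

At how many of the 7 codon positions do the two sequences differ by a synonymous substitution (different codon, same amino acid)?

Codon 1: AUG Met / GCA Ala — nonsynonymous.
Codon 2: AGA Arg / AAC Asn — nonsynonymous.
Codon 3: CGG Arg / CCA Pro — nonsynonymous.
Codon 4: UCC Ser / CCA Pro — nonsynonymous.
Codon 5: UUU Phe / UUU Phe — identical.
Codon 6: CAC His / CAC His — identical.
Codon 7: CAA Gln / CAG Gln — synonymous.
Synonymous differences: 1.

1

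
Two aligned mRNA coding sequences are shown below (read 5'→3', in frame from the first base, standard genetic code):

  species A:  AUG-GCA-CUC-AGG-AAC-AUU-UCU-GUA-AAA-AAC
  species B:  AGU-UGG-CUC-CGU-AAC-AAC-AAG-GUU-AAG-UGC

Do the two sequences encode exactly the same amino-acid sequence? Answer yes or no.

no

Codon 1: AUG Met / AGU Ser — nonsynonymous.
Codon 2: GCA Ala / UGG Trp — nonsynonymous.
Codon 3: CUC Leu / CUC Leu — identical.
Codon 4: AGG Arg / CGU Arg — synonymous.
Codon 5: AAC Asn / AAC Asn — identical.
Codon 6: AUU Ile / AAC Asn — nonsynonymous.
Codon 7: UCU Ser / AAG Lys — nonsynonymous.
Codon 8: GUA Val / GUU Val — synonymous.
Codon 9: AAA Lys / AAG Lys — synonymous.
Codon 10: AAC Asn / UGC Cys — nonsynonymous.
Nonsynonymous differences: 5 → different protein.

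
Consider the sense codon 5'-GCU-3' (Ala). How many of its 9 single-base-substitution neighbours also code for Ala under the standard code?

Position 1: none → 0 synonymous.
Position 2: none → 0 synonymous.
Position 3: GCC, GCA, GCG → 3 synonymous.
Total: 0 + 0 + 3 = 3.

3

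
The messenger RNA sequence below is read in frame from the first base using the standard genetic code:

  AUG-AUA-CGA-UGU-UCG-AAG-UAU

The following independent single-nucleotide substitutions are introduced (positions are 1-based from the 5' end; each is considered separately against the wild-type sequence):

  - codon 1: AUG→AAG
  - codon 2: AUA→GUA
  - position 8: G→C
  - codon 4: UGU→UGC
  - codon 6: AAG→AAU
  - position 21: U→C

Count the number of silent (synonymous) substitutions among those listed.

Codon 1: AUG (Met) → AAG (Lys) — missense.
Codon 2: AUA (Ile) → GUA (Val) — missense.
Codon 3: CGA (Arg) → CCA (Pro) — missense.
Codon 4: UGU (Cys) → UGC (Cys) — synonymous.
Codon 6: AAG (Lys) → AAU (Asn) — missense.
Codon 7: UAU (Tyr) → UAC (Tyr) — synonymous.
Synonymous: 2 of 6.

2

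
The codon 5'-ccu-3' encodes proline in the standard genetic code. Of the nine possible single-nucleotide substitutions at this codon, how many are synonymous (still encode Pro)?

Position 1: none → 0 synonymous.
Position 2: none → 0 synonymous.
Position 3: CCC, CCA, CCG → 3 synonymous.
Total: 0 + 0 + 3 = 3.

3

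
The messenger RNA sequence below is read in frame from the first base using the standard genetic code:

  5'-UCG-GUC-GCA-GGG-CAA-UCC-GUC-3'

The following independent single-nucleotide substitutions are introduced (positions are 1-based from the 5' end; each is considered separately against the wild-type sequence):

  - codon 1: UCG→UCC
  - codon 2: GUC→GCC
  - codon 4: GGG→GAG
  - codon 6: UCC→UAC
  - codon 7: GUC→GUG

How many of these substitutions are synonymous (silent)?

2

Codon 1: UCG (Ser) → UCC (Ser) — synonymous.
Codon 2: GUC (Val) → GCC (Ala) — missense.
Codon 4: GGG (Gly) → GAG (Glu) — missense.
Codon 6: UCC (Ser) → UAC (Tyr) — missense.
Codon 7: GUC (Val) → GUG (Val) — synonymous.
Synonymous: 2 of 5.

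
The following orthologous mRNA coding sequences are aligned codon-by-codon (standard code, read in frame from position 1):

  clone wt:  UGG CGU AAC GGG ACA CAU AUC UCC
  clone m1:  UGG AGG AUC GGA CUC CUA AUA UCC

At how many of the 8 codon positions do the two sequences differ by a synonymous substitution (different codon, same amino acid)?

Codon 1: UGG Trp / UGG Trp — identical.
Codon 2: CGU Arg / AGG Arg — synonymous.
Codon 3: AAC Asn / AUC Ile — nonsynonymous.
Codon 4: GGG Gly / GGA Gly — synonymous.
Codon 5: ACA Thr / CUC Leu — nonsynonymous.
Codon 6: CAU His / CUA Leu — nonsynonymous.
Codon 7: AUC Ile / AUA Ile — synonymous.
Codon 8: UCC Ser / UCC Ser — identical.
Synonymous differences: 3.

3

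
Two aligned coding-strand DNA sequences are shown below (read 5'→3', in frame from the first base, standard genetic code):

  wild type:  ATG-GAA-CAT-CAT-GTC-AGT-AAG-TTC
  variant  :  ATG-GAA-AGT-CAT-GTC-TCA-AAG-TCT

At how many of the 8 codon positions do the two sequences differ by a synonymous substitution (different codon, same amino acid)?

1

Codon 1: ATG Met / ATG Met — identical.
Codon 2: GAA Glu / GAA Glu — identical.
Codon 3: CAT His / AGT Ser — nonsynonymous.
Codon 4: CAT His / CAT His — identical.
Codon 5: GTC Val / GTC Val — identical.
Codon 6: AGT Ser / TCA Ser — synonymous.
Codon 7: AAG Lys / AAG Lys — identical.
Codon 8: TTC Phe / TCT Ser — nonsynonymous.
Synonymous differences: 1.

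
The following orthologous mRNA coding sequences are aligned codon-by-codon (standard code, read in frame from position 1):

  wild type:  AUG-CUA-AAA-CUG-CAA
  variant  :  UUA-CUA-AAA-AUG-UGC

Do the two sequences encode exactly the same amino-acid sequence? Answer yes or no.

Codon 1: AUG Met / UUA Leu — nonsynonymous.
Codon 2: CUA Leu / CUA Leu — identical.
Codon 3: AAA Lys / AAA Lys — identical.
Codon 4: CUG Leu / AUG Met — nonsynonymous.
Codon 5: CAA Gln / UGC Cys — nonsynonymous.
Nonsynonymous differences: 3 → different protein.

no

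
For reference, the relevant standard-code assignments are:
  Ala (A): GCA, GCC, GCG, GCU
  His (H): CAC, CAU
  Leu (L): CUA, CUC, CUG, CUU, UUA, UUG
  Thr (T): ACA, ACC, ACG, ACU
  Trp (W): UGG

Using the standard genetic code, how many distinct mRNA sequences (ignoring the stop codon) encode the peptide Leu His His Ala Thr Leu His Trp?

Leu: 6 codons.
His: 2 codons.
His: 2 codons.
Ala: 4 codons.
Thr: 4 codons.
Leu: 6 codons.
His: 2 codons.
Trp: 1 codon.
6 × 2 × 2 × 4 × 4 × 6 × 2 × 1 = 4608.

4608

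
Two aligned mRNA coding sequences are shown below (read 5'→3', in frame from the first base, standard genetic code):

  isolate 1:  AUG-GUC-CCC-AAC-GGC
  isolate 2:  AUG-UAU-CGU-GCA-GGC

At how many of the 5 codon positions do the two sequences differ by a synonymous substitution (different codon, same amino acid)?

0

Codon 1: AUG Met / AUG Met — identical.
Codon 2: GUC Val / UAU Tyr — nonsynonymous.
Codon 3: CCC Pro / CGU Arg — nonsynonymous.
Codon 4: AAC Asn / GCA Ala — nonsynonymous.
Codon 5: GGC Gly / GGC Gly — identical.
Synonymous differences: 0.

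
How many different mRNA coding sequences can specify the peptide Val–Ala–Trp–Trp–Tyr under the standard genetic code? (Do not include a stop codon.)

Val: 4 codons.
Ala: 4 codons.
Trp: 1 codon.
Trp: 1 codon.
Tyr: 2 codons.
4 × 4 × 1 × 1 × 2 = 32.

32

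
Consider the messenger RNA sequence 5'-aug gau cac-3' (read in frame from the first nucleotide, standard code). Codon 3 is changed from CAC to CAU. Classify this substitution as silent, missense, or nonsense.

silent

Position 9 falls in codon 3: CAC → His.
After the substitution the codon is CAU → His.
Both encode His, so the change is synonymous.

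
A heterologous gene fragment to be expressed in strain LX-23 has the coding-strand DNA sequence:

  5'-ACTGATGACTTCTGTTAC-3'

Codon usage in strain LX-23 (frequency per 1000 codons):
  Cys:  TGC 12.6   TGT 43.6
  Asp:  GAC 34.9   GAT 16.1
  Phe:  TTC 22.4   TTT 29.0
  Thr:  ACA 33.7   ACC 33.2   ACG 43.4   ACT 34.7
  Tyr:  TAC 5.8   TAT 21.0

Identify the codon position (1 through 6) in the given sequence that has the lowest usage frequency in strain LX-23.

6

Codon 1 ACT (Thr): 34.7 per 1000.
Codon 2 GAT (Asp): 16.1 per 1000.
Codon 3 GAC (Asp): 34.9 per 1000.
Codon 4 TTC (Phe): 22.4 per 1000.
Codon 5 TGT (Cys): 43.6 per 1000.
Codon 6 TAC (Tyr): 5.8 per 1000.
Lowest frequency is 5.8 at codon 6.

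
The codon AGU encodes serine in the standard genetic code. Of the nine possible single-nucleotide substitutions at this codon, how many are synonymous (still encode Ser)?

Position 1: none → 0 synonymous.
Position 2: none → 0 synonymous.
Position 3: AGC → 1 synonymous.
Total: 0 + 0 + 1 = 1.

1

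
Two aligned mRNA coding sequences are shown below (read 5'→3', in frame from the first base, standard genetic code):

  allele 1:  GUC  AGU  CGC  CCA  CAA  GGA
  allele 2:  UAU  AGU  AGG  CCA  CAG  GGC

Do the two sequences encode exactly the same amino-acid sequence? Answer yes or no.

no

Codon 1: GUC Val / UAU Tyr — nonsynonymous.
Codon 2: AGU Ser / AGU Ser — identical.
Codon 3: CGC Arg / AGG Arg — synonymous.
Codon 4: CCA Pro / CCA Pro — identical.
Codon 5: CAA Gln / CAG Gln — synonymous.
Codon 6: GGA Gly / GGC Gly — synonymous.
Nonsynonymous differences: 1 → different protein.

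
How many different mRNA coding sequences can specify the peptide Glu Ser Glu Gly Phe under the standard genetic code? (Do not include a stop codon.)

Glu: 2 codons.
Ser: 6 codons.
Glu: 2 codons.
Gly: 4 codons.
Phe: 2 codons.
2 × 6 × 2 × 4 × 2 = 192.

192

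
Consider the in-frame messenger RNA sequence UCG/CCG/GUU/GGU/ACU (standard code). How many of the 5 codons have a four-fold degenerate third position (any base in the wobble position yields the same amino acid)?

Codon 1 UCG (Ser): third position 4-fold.
Codon 2 CCG (Pro): third position 4-fold.
Codon 3 GUU (Val): third position 4-fold.
Codon 4 GGU (Gly): third position 4-fold.
Codon 5 ACU (Thr): third position 4-fold.
Four-fold degenerate third positions: 5.

5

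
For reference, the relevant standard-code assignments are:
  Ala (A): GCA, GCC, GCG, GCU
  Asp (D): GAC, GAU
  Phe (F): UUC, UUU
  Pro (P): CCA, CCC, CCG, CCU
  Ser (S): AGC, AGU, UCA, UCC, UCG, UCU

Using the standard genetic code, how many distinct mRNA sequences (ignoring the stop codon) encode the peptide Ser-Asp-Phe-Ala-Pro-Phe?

Ser: 6 codons.
Asp: 2 codons.
Phe: 2 codons.
Ala: 4 codons.
Pro: 4 codons.
Phe: 2 codons.
6 × 2 × 2 × 4 × 4 × 2 = 768.

768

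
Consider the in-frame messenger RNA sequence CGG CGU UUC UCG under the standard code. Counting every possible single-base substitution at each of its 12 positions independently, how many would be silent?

Codon 1 (CGG, Arg): 4 synonymous substitutions.
Codon 2 (CGU, Arg): 3 synonymous substitutions.
Codon 3 (UUC, Phe): 1 synonymous substitution.
Codon 4 (UCG, Ser): 3 synonymous substitutions.
Total: 4 + 3 + 1 + 3 = 11.

11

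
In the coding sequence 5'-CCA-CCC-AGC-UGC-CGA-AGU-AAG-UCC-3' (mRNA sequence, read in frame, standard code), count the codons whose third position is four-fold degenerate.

4

Codon 1 CCA (Pro): third position 4-fold.
Codon 2 CCC (Pro): third position 4-fold.
Codon 3 AGC (Ser): third position 2-fold.
Codon 4 UGC (Cys): third position 2-fold.
Codon 5 CGA (Arg): third position 4-fold.
Codon 6 AGU (Ser): third position 2-fold.
Codon 7 AAG (Lys): third position 2-fold.
Codon 8 UCC (Ser): third position 4-fold.
Four-fold degenerate third positions: 4.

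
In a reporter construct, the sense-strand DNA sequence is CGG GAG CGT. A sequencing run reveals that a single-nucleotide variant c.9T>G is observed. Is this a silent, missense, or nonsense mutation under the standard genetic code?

Position 9 falls in codon 3: CGT → Arg.
After the substitution the codon is CGG → Arg.
Both encode Arg, so the change is synonymous.

silent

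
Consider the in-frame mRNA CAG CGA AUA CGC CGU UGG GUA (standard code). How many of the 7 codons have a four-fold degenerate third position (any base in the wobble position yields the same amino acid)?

4

Codon 1 CAG (Gln): third position 2-fold.
Codon 2 CGA (Arg): third position 4-fold.
Codon 3 AUA (Ile): third position 3-fold.
Codon 4 CGC (Arg): third position 4-fold.
Codon 5 CGU (Arg): third position 4-fold.
Codon 6 UGG (Trp): third position 1-fold.
Codon 7 GUA (Val): third position 4-fold.
Four-fold degenerate third positions: 4.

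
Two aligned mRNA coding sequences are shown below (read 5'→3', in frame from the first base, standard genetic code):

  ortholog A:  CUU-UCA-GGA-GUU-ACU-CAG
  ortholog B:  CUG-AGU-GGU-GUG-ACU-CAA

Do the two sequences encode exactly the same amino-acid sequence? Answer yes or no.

Codon 1: CUU Leu / CUG Leu — synonymous.
Codon 2: UCA Ser / AGU Ser — synonymous.
Codon 3: GGA Gly / GGU Gly — synonymous.
Codon 4: GUU Val / GUG Val — synonymous.
Codon 5: ACU Thr / ACU Thr — identical.
Codon 6: CAG Gln / CAA Gln — synonymous.
Nonsynonymous differences: 0 → same protein.

yes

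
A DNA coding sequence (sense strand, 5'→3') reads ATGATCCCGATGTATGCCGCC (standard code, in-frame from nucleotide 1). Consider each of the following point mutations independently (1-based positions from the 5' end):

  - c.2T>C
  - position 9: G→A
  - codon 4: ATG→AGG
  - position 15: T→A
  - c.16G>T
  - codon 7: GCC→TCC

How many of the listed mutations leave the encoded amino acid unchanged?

Codon 1: ATG (Met) → ACG (Thr) — missense.
Codon 3: CCG (Pro) → CCA (Pro) — synonymous.
Codon 4: ATG (Met) → AGG (Arg) — missense.
Codon 5: TAT (Tyr) → TAA (Stop) — nonsense.
Codon 6: GCC (Ala) → TCC (Ser) — missense.
Codon 7: GCC (Ala) → TCC (Ser) — missense.
Synonymous: 1 of 6.

1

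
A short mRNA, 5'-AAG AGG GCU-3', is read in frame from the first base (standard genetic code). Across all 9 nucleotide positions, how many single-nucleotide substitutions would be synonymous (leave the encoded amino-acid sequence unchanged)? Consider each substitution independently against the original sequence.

6

Codon 1 (AAG, Lys): 1 synonymous substitution.
Codon 2 (AGG, Arg): 2 synonymous substitutions.
Codon 3 (GCU, Ala): 3 synonymous substitutions.
Total: 1 + 2 + 3 = 6.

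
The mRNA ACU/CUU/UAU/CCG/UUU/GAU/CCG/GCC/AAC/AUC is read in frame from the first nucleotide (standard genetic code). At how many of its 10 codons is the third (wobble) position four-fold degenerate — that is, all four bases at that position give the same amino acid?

Codon 1 ACU (Thr): third position 4-fold.
Codon 2 CUU (Leu): third position 4-fold.
Codon 3 UAU (Tyr): third position 2-fold.
Codon 4 CCG (Pro): third position 4-fold.
Codon 5 UUU (Phe): third position 2-fold.
Codon 6 GAU (Asp): third position 2-fold.
Codon 7 CCG (Pro): third position 4-fold.
Codon 8 GCC (Ala): third position 4-fold.
Codon 9 AAC (Asn): third position 2-fold.
Codon 10 AUC (Ile): third position 3-fold.
Four-fold degenerate third positions: 5.

5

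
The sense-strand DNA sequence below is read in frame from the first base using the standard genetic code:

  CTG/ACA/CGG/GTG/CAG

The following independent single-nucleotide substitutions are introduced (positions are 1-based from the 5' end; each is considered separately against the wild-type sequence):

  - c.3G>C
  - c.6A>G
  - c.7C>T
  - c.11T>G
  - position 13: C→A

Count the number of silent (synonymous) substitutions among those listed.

2

Codon 1: CTG (Leu) → CTC (Leu) — synonymous.
Codon 2: ACA (Thr) → ACG (Thr) — synonymous.
Codon 3: CGG (Arg) → TGG (Trp) — missense.
Codon 4: GTG (Val) → GGG (Gly) — missense.
Codon 5: CAG (Gln) → AAG (Lys) — missense.
Synonymous: 2 of 5.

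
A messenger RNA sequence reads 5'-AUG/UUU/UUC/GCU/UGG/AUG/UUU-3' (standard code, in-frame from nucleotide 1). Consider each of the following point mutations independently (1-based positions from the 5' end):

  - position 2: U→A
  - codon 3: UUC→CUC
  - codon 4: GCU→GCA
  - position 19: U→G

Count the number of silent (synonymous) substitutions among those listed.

1

Codon 1: AUG (Met) → AAG (Lys) — missense.
Codon 3: UUC (Phe) → CUC (Leu) — missense.
Codon 4: GCU (Ala) → GCA (Ala) — synonymous.
Codon 7: UUU (Phe) → GUU (Val) — missense.
Synonymous: 1 of 4.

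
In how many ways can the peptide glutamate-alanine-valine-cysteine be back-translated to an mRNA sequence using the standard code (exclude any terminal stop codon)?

Glu: 2 codons.
Ala: 4 codons.
Val: 4 codons.
Cys: 2 codons.
2 × 4 × 4 × 2 = 64.

64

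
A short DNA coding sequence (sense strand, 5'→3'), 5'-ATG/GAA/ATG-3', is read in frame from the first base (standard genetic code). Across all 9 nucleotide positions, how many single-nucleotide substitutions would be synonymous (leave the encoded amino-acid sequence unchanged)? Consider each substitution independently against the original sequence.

Codon 1 (ATG, Met): 0 synonymous substitutions.
Codon 2 (GAA, Glu): 1 synonymous substitution.
Codon 3 (ATG, Met): 0 synonymous substitutions.
Total: 0 + 1 + 0 = 1.

1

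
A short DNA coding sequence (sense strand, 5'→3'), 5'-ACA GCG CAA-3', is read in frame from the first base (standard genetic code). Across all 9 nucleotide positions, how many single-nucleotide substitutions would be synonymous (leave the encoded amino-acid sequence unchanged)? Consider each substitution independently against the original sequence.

Codon 1 (ACA, Thr): 3 synonymous substitutions.
Codon 2 (GCG, Ala): 3 synonymous substitutions.
Codon 3 (CAA, Gln): 1 synonymous substitution.
Total: 3 + 3 + 1 = 7.

7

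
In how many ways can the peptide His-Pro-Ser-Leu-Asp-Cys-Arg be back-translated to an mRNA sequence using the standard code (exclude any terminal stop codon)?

His: 2 codons.
Pro: 4 codons.
Ser: 6 codons.
Leu: 6 codons.
Asp: 2 codons.
Cys: 2 codons.
Arg: 6 codons.
2 × 4 × 6 × 6 × 2 × 2 × 6 = 6912.

6912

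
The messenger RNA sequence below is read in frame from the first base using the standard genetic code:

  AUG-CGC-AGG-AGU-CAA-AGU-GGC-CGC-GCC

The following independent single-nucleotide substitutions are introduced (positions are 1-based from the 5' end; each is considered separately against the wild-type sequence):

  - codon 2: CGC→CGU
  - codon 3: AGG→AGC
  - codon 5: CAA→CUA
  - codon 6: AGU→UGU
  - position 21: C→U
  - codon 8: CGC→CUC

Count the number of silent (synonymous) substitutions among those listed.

2

Codon 2: CGC (Arg) → CGU (Arg) — synonymous.
Codon 3: AGG (Arg) → AGC (Ser) — missense.
Codon 5: CAA (Gln) → CUA (Leu) — missense.
Codon 6: AGU (Ser) → UGU (Cys) — missense.
Codon 7: GGC (Gly) → GGU (Gly) — synonymous.
Codon 8: CGC (Arg) → CUC (Leu) — missense.
Synonymous: 2 of 6.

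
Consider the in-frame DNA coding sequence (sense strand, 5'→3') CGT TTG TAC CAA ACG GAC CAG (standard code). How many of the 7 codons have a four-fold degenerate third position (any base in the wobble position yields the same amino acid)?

Codon 1 CGT (Arg): third position 4-fold.
Codon 2 TTG (Leu): third position 2-fold.
Codon 3 TAC (Tyr): third position 2-fold.
Codon 4 CAA (Gln): third position 2-fold.
Codon 5 ACG (Thr): third position 4-fold.
Codon 6 GAC (Asp): third position 2-fold.
Codon 7 CAG (Gln): third position 2-fold.
Four-fold degenerate third positions: 2.

2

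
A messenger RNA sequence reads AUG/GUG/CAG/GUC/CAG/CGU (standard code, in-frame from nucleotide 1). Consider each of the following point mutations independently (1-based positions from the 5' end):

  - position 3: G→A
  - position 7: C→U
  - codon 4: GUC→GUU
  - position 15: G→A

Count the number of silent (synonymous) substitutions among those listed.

2

Codon 1: AUG (Met) → AUA (Ile) — missense.
Codon 3: CAG (Gln) → UAG (Stop) — nonsense.
Codon 4: GUC (Val) → GUU (Val) — synonymous.
Codon 5: CAG (Gln) → CAA (Gln) — synonymous.
Synonymous: 2 of 4.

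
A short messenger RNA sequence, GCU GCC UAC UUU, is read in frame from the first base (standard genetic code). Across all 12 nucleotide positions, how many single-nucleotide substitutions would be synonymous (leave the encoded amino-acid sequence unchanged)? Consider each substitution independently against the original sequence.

8

Codon 1 (GCU, Ala): 3 synonymous substitutions.
Codon 2 (GCC, Ala): 3 synonymous substitutions.
Codon 3 (UAC, Tyr): 1 synonymous substitution.
Codon 4 (UUU, Phe): 1 synonymous substitution.
Total: 3 + 3 + 1 + 1 = 8.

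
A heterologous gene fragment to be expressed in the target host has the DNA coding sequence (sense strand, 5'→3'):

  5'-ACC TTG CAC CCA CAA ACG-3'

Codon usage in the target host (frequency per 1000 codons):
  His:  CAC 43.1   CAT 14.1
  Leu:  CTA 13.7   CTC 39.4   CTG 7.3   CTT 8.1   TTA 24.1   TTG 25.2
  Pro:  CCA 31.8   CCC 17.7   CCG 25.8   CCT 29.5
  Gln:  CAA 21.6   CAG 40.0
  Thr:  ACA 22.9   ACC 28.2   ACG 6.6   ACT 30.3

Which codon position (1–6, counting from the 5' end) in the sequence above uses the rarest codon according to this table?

Codon 1 ACC (Thr): 28.2 per 1000.
Codon 2 TTG (Leu): 25.2 per 1000.
Codon 3 CAC (His): 43.1 per 1000.
Codon 4 CCA (Pro): 31.8 per 1000.
Codon 5 CAA (Gln): 21.6 per 1000.
Codon 6 ACG (Thr): 6.6 per 1000.
Lowest frequency is 6.6 at codon 6.

6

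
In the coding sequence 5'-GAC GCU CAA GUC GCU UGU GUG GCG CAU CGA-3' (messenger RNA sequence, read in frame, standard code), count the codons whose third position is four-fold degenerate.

6

Codon 1 GAC (Asp): third position 2-fold.
Codon 2 GCU (Ala): third position 4-fold.
Codon 3 CAA (Gln): third position 2-fold.
Codon 4 GUC (Val): third position 4-fold.
Codon 5 GCU (Ala): third position 4-fold.
Codon 6 UGU (Cys): third position 2-fold.
Codon 7 GUG (Val): third position 4-fold.
Codon 8 GCG (Ala): third position 4-fold.
Codon 9 CAU (His): third position 2-fold.
Codon 10 CGA (Arg): third position 4-fold.
Four-fold degenerate third positions: 6.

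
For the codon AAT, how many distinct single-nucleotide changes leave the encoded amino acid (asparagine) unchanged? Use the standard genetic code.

Position 1: none → 0 synonymous.
Position 2: none → 0 synonymous.
Position 3: AAC → 1 synonymous.
Total: 0 + 0 + 1 = 1.

1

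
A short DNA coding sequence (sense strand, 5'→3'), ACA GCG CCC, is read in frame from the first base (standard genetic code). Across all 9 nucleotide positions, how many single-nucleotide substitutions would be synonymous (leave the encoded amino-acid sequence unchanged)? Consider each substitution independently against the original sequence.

Codon 1 (ACA, Thr): 3 synonymous substitutions.
Codon 2 (GCG, Ala): 3 synonymous substitutions.
Codon 3 (CCC, Pro): 3 synonymous substitutions.
Total: 3 + 3 + 3 = 9.

9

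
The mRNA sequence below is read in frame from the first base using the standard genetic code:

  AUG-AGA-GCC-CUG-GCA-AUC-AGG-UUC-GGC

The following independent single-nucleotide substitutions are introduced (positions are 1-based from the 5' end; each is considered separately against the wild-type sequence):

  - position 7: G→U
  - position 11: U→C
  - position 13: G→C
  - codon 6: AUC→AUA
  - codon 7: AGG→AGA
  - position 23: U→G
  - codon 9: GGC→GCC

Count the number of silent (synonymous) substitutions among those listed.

Codon 3: GCC (Ala) → UCC (Ser) — missense.
Codon 4: CUG (Leu) → CCG (Pro) — missense.
Codon 5: GCA (Ala) → CCA (Pro) — missense.
Codon 6: AUC (Ile) → AUA (Ile) — synonymous.
Codon 7: AGG (Arg) → AGA (Arg) — synonymous.
Codon 8: UUC (Phe) → UGC (Cys) — missense.
Codon 9: GGC (Gly) → GCC (Ala) — missense.
Synonymous: 2 of 7.

2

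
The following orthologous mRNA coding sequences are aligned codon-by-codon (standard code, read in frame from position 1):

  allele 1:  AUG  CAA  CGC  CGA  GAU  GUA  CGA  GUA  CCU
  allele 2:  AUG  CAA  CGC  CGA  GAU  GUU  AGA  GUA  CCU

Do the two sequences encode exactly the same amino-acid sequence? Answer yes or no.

Codon 1: AUG Met / AUG Met — identical.
Codon 2: CAA Gln / CAA Gln — identical.
Codon 3: CGC Arg / CGC Arg — identical.
Codon 4: CGA Arg / CGA Arg — identical.
Codon 5: GAU Asp / GAU Asp — identical.
Codon 6: GUA Val / GUU Val — synonymous.
Codon 7: CGA Arg / AGA Arg — synonymous.
Codon 8: GUA Val / GUA Val — identical.
Codon 9: CCU Pro / CCU Pro — identical.
Nonsynonymous differences: 0 → same protein.

yes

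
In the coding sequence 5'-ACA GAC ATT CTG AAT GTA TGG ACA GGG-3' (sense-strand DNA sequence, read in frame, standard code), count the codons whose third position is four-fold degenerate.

5

Codon 1 ACA (Thr): third position 4-fold.
Codon 2 GAC (Asp): third position 2-fold.
Codon 3 ATT (Ile): third position 3-fold.
Codon 4 CTG (Leu): third position 4-fold.
Codon 5 AAT (Asn): third position 2-fold.
Codon 6 GTA (Val): third position 4-fold.
Codon 7 TGG (Trp): third position 1-fold.
Codon 8 ACA (Thr): third position 4-fold.
Codon 9 GGG (Gly): third position 4-fold.
Four-fold degenerate third positions: 5.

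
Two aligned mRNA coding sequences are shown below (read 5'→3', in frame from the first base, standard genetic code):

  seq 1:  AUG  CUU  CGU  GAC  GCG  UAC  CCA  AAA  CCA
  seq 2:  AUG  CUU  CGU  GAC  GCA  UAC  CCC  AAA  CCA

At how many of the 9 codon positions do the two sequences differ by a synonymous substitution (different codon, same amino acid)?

Codon 1: AUG Met / AUG Met — identical.
Codon 2: CUU Leu / CUU Leu — identical.
Codon 3: CGU Arg / CGU Arg — identical.
Codon 4: GAC Asp / GAC Asp — identical.
Codon 5: GCG Ala / GCA Ala — synonymous.
Codon 6: UAC Tyr / UAC Tyr — identical.
Codon 7: CCA Pro / CCC Pro — synonymous.
Codon 8: AAA Lys / AAA Lys — identical.
Codon 9: CCA Pro / CCA Pro — identical.
Synonymous differences: 2.

2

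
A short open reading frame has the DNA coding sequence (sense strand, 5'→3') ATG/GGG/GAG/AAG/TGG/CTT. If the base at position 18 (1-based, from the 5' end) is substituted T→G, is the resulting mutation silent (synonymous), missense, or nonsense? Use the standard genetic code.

silent

Position 18 falls in codon 6: CTT → Leu.
After the substitution the codon is CTG → Leu.
Both encode Leu, so the change is synonymous.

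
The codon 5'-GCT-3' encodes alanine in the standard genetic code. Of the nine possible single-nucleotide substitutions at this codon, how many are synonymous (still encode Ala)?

3

Position 1: none → 0 synonymous.
Position 2: none → 0 synonymous.
Position 3: GCC, GCA, GCG → 3 synonymous.
Total: 0 + 0 + 3 = 3.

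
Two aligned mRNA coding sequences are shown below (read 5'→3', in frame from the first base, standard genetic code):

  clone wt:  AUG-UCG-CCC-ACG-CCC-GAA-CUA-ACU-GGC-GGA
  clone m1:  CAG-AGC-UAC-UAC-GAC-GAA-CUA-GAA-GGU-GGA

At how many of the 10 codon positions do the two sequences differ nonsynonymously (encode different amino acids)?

Codon 1: AUG Met / CAG Gln — nonsynonymous.
Codon 2: UCG Ser / AGC Ser — synonymous.
Codon 3: CCC Pro / UAC Tyr — nonsynonymous.
Codon 4: ACG Thr / UAC Tyr — nonsynonymous.
Codon 5: CCC Pro / GAC Asp — nonsynonymous.
Codon 6: GAA Glu / GAA Glu — identical.
Codon 7: CUA Leu / CUA Leu — identical.
Codon 8: ACU Thr / GAA Glu — nonsynonymous.
Codon 9: GGC Gly / GGU Gly — synonymous.
Codon 10: GGA Gly / GGA Gly — identical.
Nonsynonymous differences: 5.

5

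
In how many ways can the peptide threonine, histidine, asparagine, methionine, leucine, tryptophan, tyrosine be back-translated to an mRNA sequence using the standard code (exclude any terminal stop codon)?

Thr: 4 codons.
His: 2 codons.
Asn: 2 codons.
Met: 1 codon.
Leu: 6 codons.
Trp: 1 codon.
Tyr: 2 codons.
4 × 2 × 2 × 1 × 6 × 1 × 2 = 192.

192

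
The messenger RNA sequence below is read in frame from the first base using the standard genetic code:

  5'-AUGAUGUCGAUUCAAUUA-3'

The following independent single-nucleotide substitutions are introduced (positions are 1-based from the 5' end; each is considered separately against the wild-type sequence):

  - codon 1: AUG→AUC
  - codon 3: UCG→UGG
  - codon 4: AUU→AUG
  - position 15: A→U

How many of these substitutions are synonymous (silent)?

0

Codon 1: AUG (Met) → AUC (Ile) — missense.
Codon 3: UCG (Ser) → UGG (Trp) — missense.
Codon 4: AUU (Ile) → AUG (Met) — missense.
Codon 5: CAA (Gln) → CAU (His) — missense.
Synonymous: 0 of 4.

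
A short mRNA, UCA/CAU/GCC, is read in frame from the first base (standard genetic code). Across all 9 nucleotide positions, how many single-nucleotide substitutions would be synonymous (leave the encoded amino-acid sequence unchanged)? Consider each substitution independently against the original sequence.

Codon 1 (UCA, Ser): 3 synonymous substitutions.
Codon 2 (CAU, His): 1 synonymous substitution.
Codon 3 (GCC, Ala): 3 synonymous substitutions.
Total: 3 + 1 + 3 = 7.

7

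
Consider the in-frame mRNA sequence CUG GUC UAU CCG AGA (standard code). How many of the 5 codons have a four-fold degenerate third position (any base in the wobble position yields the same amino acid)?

3

Codon 1 CUG (Leu): third position 4-fold.
Codon 2 GUC (Val): third position 4-fold.
Codon 3 UAU (Tyr): third position 2-fold.
Codon 4 CCG (Pro): third position 4-fold.
Codon 5 AGA (Arg): third position 2-fold.
Four-fold degenerate third positions: 3.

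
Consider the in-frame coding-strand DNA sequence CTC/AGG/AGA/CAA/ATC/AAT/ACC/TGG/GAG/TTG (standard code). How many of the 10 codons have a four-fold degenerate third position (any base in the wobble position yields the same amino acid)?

Codon 1 CTC (Leu): third position 4-fold.
Codon 2 AGG (Arg): third position 2-fold.
Codon 3 AGA (Arg): third position 2-fold.
Codon 4 CAA (Gln): third position 2-fold.
Codon 5 ATC (Ile): third position 3-fold.
Codon 6 AAT (Asn): third position 2-fold.
Codon 7 ACC (Thr): third position 4-fold.
Codon 8 TGG (Trp): third position 1-fold.
Codon 9 GAG (Glu): third position 2-fold.
Codon 10 TTG (Leu): third position 2-fold.
Four-fold degenerate third positions: 2.

2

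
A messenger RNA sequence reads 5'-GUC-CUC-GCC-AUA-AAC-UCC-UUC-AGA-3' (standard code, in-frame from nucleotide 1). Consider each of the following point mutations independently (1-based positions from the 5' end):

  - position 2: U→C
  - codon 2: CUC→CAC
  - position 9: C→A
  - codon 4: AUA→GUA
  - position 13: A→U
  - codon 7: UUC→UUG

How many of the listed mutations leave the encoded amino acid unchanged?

1

Codon 1: GUC (Val) → GCC (Ala) — missense.
Codon 2: CUC (Leu) → CAC (His) — missense.
Codon 3: GCC (Ala) → GCA (Ala) — synonymous.
Codon 4: AUA (Ile) → GUA (Val) — missense.
Codon 5: AAC (Asn) → UAC (Tyr) — missense.
Codon 7: UUC (Phe) → UUG (Leu) — missense.
Synonymous: 1 of 6.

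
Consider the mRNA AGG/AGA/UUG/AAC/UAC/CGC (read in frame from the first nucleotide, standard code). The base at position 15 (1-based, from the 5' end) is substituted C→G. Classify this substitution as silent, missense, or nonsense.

Position 15 falls in codon 5: UAC → Tyr.
After the substitution the codon is UAG → Stop.
The new codon is a stop codon, so this is a nonsense mutation.

nonsense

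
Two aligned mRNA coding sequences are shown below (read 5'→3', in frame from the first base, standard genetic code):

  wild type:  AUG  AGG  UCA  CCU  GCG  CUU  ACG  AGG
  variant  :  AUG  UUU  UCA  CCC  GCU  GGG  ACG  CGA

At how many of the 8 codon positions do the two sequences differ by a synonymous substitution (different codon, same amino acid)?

3

Codon 1: AUG Met / AUG Met — identical.
Codon 2: AGG Arg / UUU Phe — nonsynonymous.
Codon 3: UCA Ser / UCA Ser — identical.
Codon 4: CCU Pro / CCC Pro — synonymous.
Codon 5: GCG Ala / GCU Ala — synonymous.
Codon 6: CUU Leu / GGG Gly — nonsynonymous.
Codon 7: ACG Thr / ACG Thr — identical.
Codon 8: AGG Arg / CGA Arg — synonymous.
Synonymous differences: 3.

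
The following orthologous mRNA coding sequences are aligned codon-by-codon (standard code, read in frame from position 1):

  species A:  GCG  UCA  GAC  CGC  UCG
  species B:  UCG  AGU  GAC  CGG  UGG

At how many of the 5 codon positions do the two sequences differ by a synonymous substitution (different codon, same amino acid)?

Codon 1: GCG Ala / UCG Ser — nonsynonymous.
Codon 2: UCA Ser / AGU Ser — synonymous.
Codon 3: GAC Asp / GAC Asp — identical.
Codon 4: CGC Arg / CGG Arg — synonymous.
Codon 5: UCG Ser / UGG Trp — nonsynonymous.
Synonymous differences: 2.

2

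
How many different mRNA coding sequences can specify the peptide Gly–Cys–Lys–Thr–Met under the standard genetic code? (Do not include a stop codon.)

Gly: 4 codons.
Cys: 2 codons.
Lys: 2 codons.
Thr: 4 codons.
Met: 1 codon.
4 × 2 × 2 × 4 × 1 = 64.

64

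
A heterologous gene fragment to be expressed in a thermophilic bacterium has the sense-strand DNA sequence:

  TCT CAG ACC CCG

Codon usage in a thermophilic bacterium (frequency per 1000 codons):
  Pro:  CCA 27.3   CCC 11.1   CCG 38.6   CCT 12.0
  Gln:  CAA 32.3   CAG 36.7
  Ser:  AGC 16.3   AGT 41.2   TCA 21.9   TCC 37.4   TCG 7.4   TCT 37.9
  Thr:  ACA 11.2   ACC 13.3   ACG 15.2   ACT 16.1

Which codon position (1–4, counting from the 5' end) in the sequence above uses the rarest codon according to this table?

3

Codon 1 TCT (Ser): 37.9 per 1000.
Codon 2 CAG (Gln): 36.7 per 1000.
Codon 3 ACC (Thr): 13.3 per 1000.
Codon 4 CCG (Pro): 38.6 per 1000.
Lowest frequency is 13.3 at codon 3.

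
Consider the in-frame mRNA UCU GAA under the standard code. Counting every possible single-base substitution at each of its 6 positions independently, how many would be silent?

4

Codon 1 (UCU, Ser): 3 synonymous substitutions.
Codon 2 (GAA, Glu): 1 synonymous substitution.
Total: 3 + 1 = 4.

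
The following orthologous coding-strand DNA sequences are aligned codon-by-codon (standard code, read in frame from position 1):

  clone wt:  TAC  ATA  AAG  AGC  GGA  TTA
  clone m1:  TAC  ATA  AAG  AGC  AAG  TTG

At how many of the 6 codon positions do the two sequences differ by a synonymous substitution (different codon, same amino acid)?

1

Codon 1: TAC Tyr / TAC Tyr — identical.
Codon 2: ATA Ile / ATA Ile — identical.
Codon 3: AAG Lys / AAG Lys — identical.
Codon 4: AGC Ser / AGC Ser — identical.
Codon 5: GGA Gly / AAG Lys — nonsynonymous.
Codon 6: TTA Leu / TTG Leu — synonymous.
Synonymous differences: 1.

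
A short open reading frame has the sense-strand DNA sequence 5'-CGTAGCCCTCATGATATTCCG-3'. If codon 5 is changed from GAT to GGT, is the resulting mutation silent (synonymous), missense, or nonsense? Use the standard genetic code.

Position 14 falls in codon 5: GAT → Asp.
After the substitution the codon is GGT → Gly.
Asp ≠ Gly, so this is a missense mutation.

missense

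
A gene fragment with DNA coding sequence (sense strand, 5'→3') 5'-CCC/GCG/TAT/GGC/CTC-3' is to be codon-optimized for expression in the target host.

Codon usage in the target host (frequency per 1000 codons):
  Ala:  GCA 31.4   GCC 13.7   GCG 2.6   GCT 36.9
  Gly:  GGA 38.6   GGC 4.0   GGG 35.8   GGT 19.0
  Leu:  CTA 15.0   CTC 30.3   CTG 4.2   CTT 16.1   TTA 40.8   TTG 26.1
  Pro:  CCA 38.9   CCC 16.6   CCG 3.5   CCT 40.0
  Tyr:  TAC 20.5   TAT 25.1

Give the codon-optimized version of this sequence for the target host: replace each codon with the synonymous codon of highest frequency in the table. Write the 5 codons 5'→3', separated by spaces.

CCT GCT TAT GGA TTA

Codon 1 (Pro): best is CCT at 40.0.
Codon 2 (Ala): best is GCT at 36.9.
Codon 3 (Tyr): best is TAT at 25.1.
Codon 4 (Gly): best is GGA at 38.6.
Codon 5 (Leu): best is TTA at 40.8.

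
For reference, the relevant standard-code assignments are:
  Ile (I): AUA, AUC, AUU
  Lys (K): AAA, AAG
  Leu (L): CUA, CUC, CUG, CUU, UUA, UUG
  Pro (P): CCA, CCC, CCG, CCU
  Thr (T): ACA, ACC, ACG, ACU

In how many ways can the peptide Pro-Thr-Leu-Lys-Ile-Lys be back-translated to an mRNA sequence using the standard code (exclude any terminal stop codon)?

Pro: 4 codons.
Thr: 4 codons.
Leu: 6 codons.
Lys: 2 codons.
Ile: 3 codons.
Lys: 2 codons.
4 × 4 × 6 × 2 × 3 × 2 = 1152.

1152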